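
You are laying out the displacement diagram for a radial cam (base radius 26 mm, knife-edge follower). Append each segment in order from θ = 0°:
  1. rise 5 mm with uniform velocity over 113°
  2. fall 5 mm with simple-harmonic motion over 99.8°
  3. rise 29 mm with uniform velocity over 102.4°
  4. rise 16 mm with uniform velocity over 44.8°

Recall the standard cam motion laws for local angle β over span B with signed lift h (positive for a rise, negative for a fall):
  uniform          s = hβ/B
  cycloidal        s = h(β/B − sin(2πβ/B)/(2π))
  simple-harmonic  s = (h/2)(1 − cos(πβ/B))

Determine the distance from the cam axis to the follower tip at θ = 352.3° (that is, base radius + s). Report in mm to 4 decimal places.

seg 1 [0°–113°] uniform, h=5: full span → s += 5 → s = 5.0000
seg 2 [113°–212.8°] simple-harmonic, h=-5: full span → s += -5 → s = 0.0000
seg 3 [212.8°–315.2°] uniform, h=29: full span → s += 29 → s = 29.0000
seg 4 [315.2°–360°] uniform, h=16: θ=352.3° here. β=37.1, B=44.8. 16·37.1/44.8 = 13.2500 → s = 42.2500
radial distance = base radius + s = 26 + 42.2500 = 68.2500

68.2500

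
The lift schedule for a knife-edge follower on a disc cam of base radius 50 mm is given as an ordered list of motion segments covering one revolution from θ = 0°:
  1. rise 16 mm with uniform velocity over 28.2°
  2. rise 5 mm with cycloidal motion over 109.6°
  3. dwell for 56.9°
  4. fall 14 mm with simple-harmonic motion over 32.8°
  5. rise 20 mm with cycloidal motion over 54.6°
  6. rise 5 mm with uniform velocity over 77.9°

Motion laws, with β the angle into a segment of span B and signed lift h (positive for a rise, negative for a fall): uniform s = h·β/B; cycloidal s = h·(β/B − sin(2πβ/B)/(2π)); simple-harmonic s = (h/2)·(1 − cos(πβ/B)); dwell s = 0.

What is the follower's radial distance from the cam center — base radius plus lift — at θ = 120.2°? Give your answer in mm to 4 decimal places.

seg 1 [0°–28.2°] uniform, h=16: full span → s += 16 → s = 16.0000
seg 2 [28.2°–137.8°] cycloidal, h=5: θ=120.2° here. β=92, B=109.6. 5·(0.8394 − sin(2π·0.8394)/(2π)) = 4.8705 → s = 20.8705
radial distance = base radius + s = 50 + 20.8705 = 70.8705

70.8705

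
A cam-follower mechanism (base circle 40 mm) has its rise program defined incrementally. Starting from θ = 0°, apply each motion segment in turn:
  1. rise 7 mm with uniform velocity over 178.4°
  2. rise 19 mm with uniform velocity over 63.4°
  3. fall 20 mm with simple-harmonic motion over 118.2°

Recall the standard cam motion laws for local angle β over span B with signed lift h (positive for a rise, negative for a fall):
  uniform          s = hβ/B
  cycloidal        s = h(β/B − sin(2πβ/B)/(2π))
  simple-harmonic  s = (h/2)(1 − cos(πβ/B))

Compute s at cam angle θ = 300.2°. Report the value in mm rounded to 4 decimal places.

seg 1 [0°–178.4°] uniform, h=7: full span → s += 7 → s = 7.0000
seg 2 [178.4°–241.8°] uniform, h=19: full span → s += 19 → s = 26.0000
seg 3 [241.8°–360°] simple-harmonic, h=-20: θ=300.2° here. β=58.4, B=118.2. -20/2·(1 − cos(π·0.4941)) = -9.8140 → s = 16.1860

16.1860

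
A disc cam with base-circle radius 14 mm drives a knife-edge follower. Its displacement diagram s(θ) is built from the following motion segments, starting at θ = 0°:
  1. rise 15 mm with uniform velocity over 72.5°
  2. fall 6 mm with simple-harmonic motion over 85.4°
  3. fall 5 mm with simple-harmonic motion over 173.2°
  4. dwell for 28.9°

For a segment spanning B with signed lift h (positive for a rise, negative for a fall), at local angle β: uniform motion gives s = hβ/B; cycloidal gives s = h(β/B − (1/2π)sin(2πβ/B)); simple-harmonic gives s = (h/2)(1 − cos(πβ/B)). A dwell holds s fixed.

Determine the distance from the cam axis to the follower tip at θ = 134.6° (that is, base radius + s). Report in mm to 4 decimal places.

seg 1 [0°–72.5°] uniform, h=15: full span → s += 15 → s = 15.0000
seg 2 [72.5°–157.9°] simple-harmonic, h=-6: θ=134.6° here. β=62.1, B=85.4. -6/2·(1 − cos(π·0.7272)) = -4.9638 → s = 10.0362
radial distance = base radius + s = 14 + 10.0362 = 24.0362

24.0362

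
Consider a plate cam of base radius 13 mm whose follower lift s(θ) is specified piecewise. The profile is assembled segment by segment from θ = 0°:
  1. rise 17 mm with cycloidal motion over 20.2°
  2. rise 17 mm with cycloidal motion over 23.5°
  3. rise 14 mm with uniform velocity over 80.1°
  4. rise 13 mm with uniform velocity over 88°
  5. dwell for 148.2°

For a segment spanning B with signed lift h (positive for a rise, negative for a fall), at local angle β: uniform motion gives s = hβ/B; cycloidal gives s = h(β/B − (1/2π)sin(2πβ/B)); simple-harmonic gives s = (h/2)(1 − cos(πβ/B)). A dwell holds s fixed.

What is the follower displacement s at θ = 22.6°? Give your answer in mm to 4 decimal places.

seg 1 [0°–20.2°] cycloidal, h=17: full span → s += 17 → s = 17.0000
seg 2 [20.2°–43.7°] cycloidal, h=17: θ=22.6° here. β=2.4, B=23.5. 17·(0.1021 − sin(2π·0.1021)/(2π)) = 0.1167 → s = 17.1167

17.1167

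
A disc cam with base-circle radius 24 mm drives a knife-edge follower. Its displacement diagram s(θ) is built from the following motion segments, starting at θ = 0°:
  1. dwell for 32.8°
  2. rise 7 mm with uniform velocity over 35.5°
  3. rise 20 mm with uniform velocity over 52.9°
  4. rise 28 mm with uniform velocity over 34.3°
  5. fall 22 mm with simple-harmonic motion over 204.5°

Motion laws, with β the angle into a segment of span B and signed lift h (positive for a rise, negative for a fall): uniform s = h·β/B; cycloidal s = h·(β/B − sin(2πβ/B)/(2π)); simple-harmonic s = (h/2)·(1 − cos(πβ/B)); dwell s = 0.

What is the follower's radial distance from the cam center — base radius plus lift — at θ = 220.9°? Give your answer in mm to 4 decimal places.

seg 1 [0°–32.8°] dwell: s stays 0.0000
seg 2 [32.8°–68.3°] uniform, h=7: full span → s += 7 → s = 7.0000
seg 3 [68.3°–121.2°] uniform, h=20: full span → s += 20 → s = 27.0000
seg 4 [121.2°–155.5°] uniform, h=28: full span → s += 28 → s = 55.0000
seg 5 [155.5°–360°] simple-harmonic, h=-22: θ=220.9° here. β=65.4, B=204.5. -22/2·(1 − cos(π·0.3198)) = -5.1002 → s = 49.8998
radial distance = base radius + s = 24 + 49.8998 = 73.8998

73.8998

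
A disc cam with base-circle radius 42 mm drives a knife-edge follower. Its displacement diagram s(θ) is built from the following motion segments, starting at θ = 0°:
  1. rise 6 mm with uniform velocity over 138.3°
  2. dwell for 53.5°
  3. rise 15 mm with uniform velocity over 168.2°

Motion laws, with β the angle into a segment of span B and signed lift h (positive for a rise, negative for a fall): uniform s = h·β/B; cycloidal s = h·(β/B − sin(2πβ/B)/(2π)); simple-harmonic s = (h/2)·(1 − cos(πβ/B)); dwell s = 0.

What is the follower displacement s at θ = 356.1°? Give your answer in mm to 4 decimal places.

seg 1 [0°–138.3°] uniform, h=6: full span → s += 6 → s = 6.0000
seg 2 [138.3°–191.8°] dwell: s stays 6.0000
seg 3 [191.8°–360°] uniform, h=15: θ=356.1° here. β=164.3, B=168.2. 15·164.3/168.2 = 14.6522 → s = 20.6522

20.6522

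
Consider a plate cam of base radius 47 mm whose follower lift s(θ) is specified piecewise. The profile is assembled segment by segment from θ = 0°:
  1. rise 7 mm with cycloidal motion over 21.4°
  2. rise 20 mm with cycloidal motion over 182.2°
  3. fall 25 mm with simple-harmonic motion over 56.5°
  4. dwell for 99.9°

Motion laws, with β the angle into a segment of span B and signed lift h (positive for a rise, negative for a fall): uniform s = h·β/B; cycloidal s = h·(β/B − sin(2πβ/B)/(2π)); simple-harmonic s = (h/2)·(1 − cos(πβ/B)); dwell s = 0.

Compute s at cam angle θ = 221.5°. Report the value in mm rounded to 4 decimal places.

seg 1 [0°–21.4°] cycloidal, h=7: full span → s += 7 → s = 7.0000
seg 2 [21.4°–203.6°] cycloidal, h=20: full span → s += 20 → s = 27.0000
seg 3 [203.6°–260.1°] simple-harmonic, h=-25: θ=221.5° here. β=17.9, B=56.5. -25/2·(1 − cos(π·0.3168)) = -5.6969 → s = 21.3031

21.3031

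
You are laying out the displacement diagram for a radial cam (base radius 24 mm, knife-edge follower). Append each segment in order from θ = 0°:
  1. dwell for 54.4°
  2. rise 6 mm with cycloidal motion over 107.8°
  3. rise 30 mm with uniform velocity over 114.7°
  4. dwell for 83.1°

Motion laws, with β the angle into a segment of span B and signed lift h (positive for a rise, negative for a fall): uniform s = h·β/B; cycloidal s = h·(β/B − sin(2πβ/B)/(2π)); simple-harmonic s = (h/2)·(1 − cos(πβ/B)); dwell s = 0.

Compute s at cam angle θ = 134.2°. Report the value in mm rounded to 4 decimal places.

seg 1 [0°–54.4°] dwell: s stays 0.0000
seg 2 [54.4°–162.2°] cycloidal, h=6: θ=134.2° here. β=79.8, B=107.8. 6·(0.7403 − sin(2π·0.7403)/(2π)) = 5.3947 → s = 5.3947

5.3947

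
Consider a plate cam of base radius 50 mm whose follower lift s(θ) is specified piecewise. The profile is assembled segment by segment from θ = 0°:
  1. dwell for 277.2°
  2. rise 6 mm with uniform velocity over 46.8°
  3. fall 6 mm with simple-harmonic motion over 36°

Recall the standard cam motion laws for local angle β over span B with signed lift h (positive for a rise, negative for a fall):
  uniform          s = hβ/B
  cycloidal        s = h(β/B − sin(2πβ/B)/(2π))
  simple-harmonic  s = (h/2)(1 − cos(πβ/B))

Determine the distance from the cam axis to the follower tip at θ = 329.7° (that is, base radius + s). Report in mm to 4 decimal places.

seg 1 [0°–277.2°] dwell: s stays 0.0000
seg 2 [277.2°–324°] uniform, h=6: full span → s += 6 → s = 6.0000
seg 3 [324°–360°] simple-harmonic, h=-6: θ=329.7° here. β=5.7, B=36. -6/2·(1 − cos(π·0.1583)) = -0.3635 → s = 5.6365
radial distance = base radius + s = 50 + 5.6365 = 55.6365

55.6365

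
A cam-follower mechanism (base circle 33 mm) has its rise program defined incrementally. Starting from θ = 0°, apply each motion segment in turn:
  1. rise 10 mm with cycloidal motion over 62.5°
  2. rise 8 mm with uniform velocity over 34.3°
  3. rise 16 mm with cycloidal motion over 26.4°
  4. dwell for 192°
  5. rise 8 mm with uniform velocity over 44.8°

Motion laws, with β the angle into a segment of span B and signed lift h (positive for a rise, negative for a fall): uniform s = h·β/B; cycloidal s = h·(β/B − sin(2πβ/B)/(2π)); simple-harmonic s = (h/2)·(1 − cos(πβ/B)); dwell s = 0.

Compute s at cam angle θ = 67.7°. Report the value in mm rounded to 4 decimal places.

seg 1 [0°–62.5°] cycloidal, h=10: full span → s += 10 → s = 10.0000
seg 2 [62.5°–96.8°] uniform, h=8: θ=67.7° here. β=5.2, B=34.3. 8·5.2/34.3 = 1.2128 → s = 11.2128

11.2128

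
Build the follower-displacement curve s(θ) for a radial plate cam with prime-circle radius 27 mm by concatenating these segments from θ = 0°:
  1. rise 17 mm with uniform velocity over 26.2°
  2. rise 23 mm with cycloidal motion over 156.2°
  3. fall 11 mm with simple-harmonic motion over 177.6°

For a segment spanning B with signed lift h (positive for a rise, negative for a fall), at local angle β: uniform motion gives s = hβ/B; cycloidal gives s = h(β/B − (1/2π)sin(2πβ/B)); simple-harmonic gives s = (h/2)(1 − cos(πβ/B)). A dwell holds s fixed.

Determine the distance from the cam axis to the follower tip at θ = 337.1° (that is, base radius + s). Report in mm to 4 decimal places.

seg 1 [0°–26.2°] uniform, h=17: full span → s += 17 → s = 17.0000
seg 2 [26.2°–182.4°] cycloidal, h=23: full span → s += 23 → s = 40.0000
seg 3 [182.4°–360°] simple-harmonic, h=-11: θ=337.1° here. β=154.7, B=177.6. -11/2·(1 − cos(π·0.8711)) = -10.5549 → s = 29.4451
radial distance = base radius + s = 27 + 29.4451 = 56.4451

56.4451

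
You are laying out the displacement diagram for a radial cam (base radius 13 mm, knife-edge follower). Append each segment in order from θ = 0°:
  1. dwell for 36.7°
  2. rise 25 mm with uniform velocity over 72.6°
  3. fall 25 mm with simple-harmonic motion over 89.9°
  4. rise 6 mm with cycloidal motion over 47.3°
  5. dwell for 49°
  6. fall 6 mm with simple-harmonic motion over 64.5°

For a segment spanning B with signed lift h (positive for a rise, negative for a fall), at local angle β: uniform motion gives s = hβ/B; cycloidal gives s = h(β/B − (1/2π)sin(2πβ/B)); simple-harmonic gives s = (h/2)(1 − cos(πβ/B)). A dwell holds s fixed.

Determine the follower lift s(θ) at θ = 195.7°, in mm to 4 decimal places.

seg 1 [0°–36.7°] dwell: s stays 0.0000
seg 2 [36.7°–109.3°] uniform, h=25: full span → s += 25 → s = 25.0000
seg 3 [109.3°–199.2°] simple-harmonic, h=-25: θ=195.7° here. β=86.4, B=89.9. -25/2·(1 − cos(π·0.9611)) = -24.9066 → s = 0.0934

0.0934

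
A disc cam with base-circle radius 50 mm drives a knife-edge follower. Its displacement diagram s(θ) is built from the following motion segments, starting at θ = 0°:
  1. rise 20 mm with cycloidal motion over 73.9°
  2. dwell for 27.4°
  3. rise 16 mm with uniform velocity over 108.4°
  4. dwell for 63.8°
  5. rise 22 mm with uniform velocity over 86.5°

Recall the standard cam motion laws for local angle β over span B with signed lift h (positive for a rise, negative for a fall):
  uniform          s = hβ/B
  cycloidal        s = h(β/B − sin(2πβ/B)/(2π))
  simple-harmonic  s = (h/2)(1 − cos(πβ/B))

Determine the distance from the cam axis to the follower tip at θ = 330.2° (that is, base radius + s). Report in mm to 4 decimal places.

seg 1 [0°–73.9°] cycloidal, h=20: full span → s += 20 → s = 20.0000
seg 2 [73.9°–101.3°] dwell: s stays 20.0000
seg 3 [101.3°–209.7°] uniform, h=16: full span → s += 16 → s = 36.0000
seg 4 [209.7°–273.5°] dwell: s stays 36.0000
seg 5 [273.5°–360°] uniform, h=22: θ=330.2° here. β=56.7, B=86.5. 22·56.7/86.5 = 14.4208 → s = 50.4208
radial distance = base radius + s = 50 + 50.4208 = 100.4208

100.4208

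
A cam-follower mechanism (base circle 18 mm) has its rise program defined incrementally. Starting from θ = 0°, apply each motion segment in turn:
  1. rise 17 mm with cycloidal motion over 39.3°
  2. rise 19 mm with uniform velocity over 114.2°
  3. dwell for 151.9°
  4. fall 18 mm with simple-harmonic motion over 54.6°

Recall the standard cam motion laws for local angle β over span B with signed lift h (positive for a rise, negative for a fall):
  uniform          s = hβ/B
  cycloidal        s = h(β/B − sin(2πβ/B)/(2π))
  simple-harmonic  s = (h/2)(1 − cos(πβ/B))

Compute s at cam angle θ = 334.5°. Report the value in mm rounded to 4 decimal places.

seg 1 [0°–39.3°] cycloidal, h=17: full span → s += 17 → s = 17.0000
seg 2 [39.3°–153.5°] uniform, h=19: full span → s += 19 → s = 36.0000
seg 3 [153.5°–305.4°] dwell: s stays 36.0000
seg 4 [305.4°–360°] simple-harmonic, h=-18: θ=334.5° here. β=29.1, B=54.6. -18/2·(1 − cos(π·0.5330)) = -9.9305 → s = 26.0695

26.0695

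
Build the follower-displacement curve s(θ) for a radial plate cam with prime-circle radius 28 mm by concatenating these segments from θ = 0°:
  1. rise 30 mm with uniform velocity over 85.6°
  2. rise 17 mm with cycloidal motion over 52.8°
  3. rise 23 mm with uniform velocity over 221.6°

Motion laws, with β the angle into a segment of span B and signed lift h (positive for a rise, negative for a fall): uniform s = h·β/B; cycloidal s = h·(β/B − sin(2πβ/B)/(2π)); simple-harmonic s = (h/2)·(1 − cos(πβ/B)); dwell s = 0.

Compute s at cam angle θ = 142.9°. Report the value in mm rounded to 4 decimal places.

seg 1 [0°–85.6°] uniform, h=30: full span → s += 30 → s = 30.0000
seg 2 [85.6°–138.4°] cycloidal, h=17: full span → s += 17 → s = 47.0000
seg 3 [138.4°–360°] uniform, h=23: θ=142.9° here. β=4.5, B=221.6. 23·4.5/221.6 = 0.4671 → s = 47.4671

47.4671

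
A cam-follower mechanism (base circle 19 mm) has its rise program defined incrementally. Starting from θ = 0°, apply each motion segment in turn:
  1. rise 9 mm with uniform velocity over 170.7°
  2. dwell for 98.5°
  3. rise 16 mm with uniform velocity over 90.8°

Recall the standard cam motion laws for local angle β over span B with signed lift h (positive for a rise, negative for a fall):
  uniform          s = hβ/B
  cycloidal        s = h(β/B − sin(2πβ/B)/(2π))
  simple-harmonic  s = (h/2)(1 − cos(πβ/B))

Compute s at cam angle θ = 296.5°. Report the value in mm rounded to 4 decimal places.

seg 1 [0°–170.7°] uniform, h=9: full span → s += 9 → s = 9.0000
seg 2 [170.7°–269.2°] dwell: s stays 9.0000
seg 3 [269.2°–360°] uniform, h=16: θ=296.5° here. β=27.3, B=90.8. 16·27.3/90.8 = 4.8106 → s = 13.8106

13.8106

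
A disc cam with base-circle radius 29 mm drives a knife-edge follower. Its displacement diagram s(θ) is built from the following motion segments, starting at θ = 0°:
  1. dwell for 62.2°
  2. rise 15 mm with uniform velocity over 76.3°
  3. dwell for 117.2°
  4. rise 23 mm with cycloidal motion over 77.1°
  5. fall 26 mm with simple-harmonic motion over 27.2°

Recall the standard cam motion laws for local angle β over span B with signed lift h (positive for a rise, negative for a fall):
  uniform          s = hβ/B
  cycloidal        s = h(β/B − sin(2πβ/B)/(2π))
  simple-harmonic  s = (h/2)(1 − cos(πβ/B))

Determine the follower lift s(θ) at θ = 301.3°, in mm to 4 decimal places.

seg 1 [0°–62.2°] dwell: s stays 0.0000
seg 2 [62.2°–138.5°] uniform, h=15: full span → s += 15 → s = 15.0000
seg 3 [138.5°–255.7°] dwell: s stays 15.0000
seg 4 [255.7°–332.8°] cycloidal, h=23: θ=301.3° here. β=45.6, B=77.1. 23·(0.5914 − sin(2π·0.5914)/(2π)) = 15.5924 → s = 30.5924

30.5924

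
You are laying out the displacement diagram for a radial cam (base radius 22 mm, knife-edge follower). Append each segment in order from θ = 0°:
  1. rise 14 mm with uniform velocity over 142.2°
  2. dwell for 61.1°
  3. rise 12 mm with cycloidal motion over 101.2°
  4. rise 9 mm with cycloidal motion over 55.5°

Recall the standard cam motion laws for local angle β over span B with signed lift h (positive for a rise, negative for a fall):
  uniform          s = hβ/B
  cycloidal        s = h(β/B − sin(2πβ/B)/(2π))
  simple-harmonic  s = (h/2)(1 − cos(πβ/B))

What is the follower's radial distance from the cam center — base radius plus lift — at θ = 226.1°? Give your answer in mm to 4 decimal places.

seg 1 [0°–142.2°] uniform, h=14: full span → s += 14 → s = 14.0000
seg 2 [142.2°–203.3°] dwell: s stays 14.0000
seg 3 [203.3°–304.5°] cycloidal, h=12: θ=226.1° here. β=22.8, B=101.2. 12·(0.2253 − sin(2π·0.2253)/(2π)) = 0.8167 → s = 14.8167
radial distance = base radius + s = 22 + 14.8167 = 36.8167

36.8167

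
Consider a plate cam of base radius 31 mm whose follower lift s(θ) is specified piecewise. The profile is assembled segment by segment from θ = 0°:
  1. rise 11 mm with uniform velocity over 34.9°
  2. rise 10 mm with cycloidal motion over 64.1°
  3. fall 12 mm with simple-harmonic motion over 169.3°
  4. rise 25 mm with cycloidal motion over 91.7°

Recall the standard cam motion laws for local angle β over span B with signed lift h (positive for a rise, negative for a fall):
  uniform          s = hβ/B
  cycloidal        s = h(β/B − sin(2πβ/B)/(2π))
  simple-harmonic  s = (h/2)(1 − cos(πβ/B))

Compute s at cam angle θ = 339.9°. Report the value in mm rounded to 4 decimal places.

seg 1 [0°–34.9°] uniform, h=11: full span → s += 11 → s = 11.0000
seg 2 [34.9°–99°] cycloidal, h=10: full span → s += 10 → s = 21.0000
seg 3 [99°–268.3°] simple-harmonic, h=-12: full span → s += -12 → s = 9.0000
seg 4 [268.3°–360°] cycloidal, h=25: θ=339.9° here. β=71.6, B=91.7. 25·(0.7808 − sin(2π·0.7808)/(2π)) = 23.4247 → s = 32.4247

32.4247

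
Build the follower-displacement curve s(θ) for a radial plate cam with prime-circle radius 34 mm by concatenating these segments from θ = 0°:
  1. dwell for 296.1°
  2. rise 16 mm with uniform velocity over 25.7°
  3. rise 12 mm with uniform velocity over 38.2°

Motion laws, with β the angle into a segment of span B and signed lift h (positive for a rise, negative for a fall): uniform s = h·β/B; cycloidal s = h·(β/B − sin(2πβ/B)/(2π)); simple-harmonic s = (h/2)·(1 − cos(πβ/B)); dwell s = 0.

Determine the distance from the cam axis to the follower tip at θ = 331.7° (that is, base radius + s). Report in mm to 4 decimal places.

seg 1 [0°–296.1°] dwell: s stays 0.0000
seg 2 [296.1°–321.8°] uniform, h=16: full span → s += 16 → s = 16.0000
seg 3 [321.8°–360°] uniform, h=12: θ=331.7° here. β=9.9, B=38.2. 12·9.9/38.2 = 3.1099 → s = 19.1099
radial distance = base radius + s = 34 + 19.1099 = 53.1099

53.1099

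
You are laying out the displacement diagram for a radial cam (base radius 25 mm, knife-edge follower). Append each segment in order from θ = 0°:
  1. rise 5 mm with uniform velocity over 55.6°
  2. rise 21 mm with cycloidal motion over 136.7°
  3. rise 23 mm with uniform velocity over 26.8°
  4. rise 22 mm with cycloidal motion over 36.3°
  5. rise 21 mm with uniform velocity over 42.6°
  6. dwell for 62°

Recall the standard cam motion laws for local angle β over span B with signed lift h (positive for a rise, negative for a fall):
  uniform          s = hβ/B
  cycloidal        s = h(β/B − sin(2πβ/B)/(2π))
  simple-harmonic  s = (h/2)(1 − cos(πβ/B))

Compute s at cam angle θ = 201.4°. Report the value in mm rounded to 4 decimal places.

seg 1 [0°–55.6°] uniform, h=5: full span → s += 5 → s = 5.0000
seg 2 [55.6°–192.3°] cycloidal, h=21: full span → s += 21 → s = 26.0000
seg 3 [192.3°–219.1°] uniform, h=23: θ=201.4° here. β=9.1, B=26.8. 23·9.1/26.8 = 7.8097 → s = 33.8097

33.8097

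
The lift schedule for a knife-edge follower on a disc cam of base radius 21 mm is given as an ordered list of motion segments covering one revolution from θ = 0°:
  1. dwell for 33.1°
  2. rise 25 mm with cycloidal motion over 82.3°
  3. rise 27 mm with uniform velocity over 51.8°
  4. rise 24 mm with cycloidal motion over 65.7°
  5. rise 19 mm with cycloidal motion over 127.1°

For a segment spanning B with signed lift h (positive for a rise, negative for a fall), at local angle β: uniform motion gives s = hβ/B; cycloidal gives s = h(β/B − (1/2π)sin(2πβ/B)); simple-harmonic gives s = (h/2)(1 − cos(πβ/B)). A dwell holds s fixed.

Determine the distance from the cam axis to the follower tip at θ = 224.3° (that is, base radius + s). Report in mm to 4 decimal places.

seg 1 [0°–33.1°] dwell: s stays 0.0000
seg 2 [33.1°–115.4°] cycloidal, h=25: full span → s += 25 → s = 25.0000
seg 3 [115.4°–167.2°] uniform, h=27: full span → s += 27 → s = 52.0000
seg 4 [167.2°–232.9°] cycloidal, h=24: θ=224.3° here. β=57.1, B=65.7. 24·(0.8691 − sin(2π·0.8691)/(2π)) = 23.6576 → s = 75.6576
radial distance = base radius + s = 21 + 75.6576 = 96.6576

96.6576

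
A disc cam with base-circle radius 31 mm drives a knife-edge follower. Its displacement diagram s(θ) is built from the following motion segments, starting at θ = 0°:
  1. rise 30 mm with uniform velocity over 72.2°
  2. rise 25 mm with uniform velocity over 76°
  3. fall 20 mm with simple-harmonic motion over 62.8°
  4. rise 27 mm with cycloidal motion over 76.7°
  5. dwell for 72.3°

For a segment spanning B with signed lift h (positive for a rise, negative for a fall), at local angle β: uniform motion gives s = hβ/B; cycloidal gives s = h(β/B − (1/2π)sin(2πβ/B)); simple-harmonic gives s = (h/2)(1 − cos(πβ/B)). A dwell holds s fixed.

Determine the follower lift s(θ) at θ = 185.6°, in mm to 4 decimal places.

seg 1 [0°–72.2°] uniform, h=30: full span → s += 30 → s = 30.0000
seg 2 [72.2°–148.2°] uniform, h=25: full span → s += 25 → s = 55.0000
seg 3 [148.2°–211°] simple-harmonic, h=-20: θ=185.6° here. β=37.4, B=62.8. -20/2·(1 − cos(π·0.5955)) = -12.9567 → s = 42.0433

42.0433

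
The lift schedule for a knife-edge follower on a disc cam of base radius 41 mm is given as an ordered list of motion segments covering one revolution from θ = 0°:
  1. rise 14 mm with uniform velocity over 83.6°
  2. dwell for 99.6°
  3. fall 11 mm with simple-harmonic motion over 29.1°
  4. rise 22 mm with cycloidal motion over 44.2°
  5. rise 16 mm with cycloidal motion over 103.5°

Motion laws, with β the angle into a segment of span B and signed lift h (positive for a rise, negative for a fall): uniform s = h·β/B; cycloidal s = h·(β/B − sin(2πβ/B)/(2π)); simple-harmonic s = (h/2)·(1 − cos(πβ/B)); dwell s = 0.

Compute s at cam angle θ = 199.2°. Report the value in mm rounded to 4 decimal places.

seg 1 [0°–83.6°] uniform, h=14: full span → s += 14 → s = 14.0000
seg 2 [83.6°–183.2°] dwell: s stays 14.0000
seg 3 [183.2°–212.3°] simple-harmonic, h=-11: θ=199.2° here. β=16, B=29.1. -11/2·(1 − cos(π·0.5498)) = -6.3575 → s = 7.6425

7.6425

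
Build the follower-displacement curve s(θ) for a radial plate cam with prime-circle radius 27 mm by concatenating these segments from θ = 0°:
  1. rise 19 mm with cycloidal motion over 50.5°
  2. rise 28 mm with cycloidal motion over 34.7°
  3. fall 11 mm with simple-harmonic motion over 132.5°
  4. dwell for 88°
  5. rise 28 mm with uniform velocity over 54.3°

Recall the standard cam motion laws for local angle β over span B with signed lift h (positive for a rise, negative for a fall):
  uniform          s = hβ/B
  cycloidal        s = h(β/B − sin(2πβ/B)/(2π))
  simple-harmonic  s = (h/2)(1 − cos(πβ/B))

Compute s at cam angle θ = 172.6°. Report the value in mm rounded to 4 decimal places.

seg 1 [0°–50.5°] cycloidal, h=19: full span → s += 19 → s = 19.0000
seg 2 [50.5°–85.2°] cycloidal, h=28: full span → s += 28 → s = 47.0000
seg 3 [85.2°–217.7°] simple-harmonic, h=-11: θ=172.6° here. β=87.4, B=132.5. -11/2·(1 − cos(π·0.6596)) = -8.1439 → s = 38.8561

38.8561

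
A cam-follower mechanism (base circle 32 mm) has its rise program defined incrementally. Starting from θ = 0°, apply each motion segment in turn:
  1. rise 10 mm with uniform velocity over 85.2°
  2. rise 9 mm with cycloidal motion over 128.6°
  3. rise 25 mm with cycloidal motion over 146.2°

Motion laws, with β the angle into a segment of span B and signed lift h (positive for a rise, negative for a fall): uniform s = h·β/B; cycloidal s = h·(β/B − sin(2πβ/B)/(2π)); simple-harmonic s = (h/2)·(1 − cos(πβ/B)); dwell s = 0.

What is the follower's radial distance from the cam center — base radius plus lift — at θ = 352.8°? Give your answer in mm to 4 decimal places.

seg 1 [0°–85.2°] uniform, h=10: full span → s += 10 → s = 10.0000
seg 2 [85.2°–213.8°] cycloidal, h=9: full span → s += 9 → s = 19.0000
seg 3 [213.8°–360°] cycloidal, h=25: θ=352.8° here. β=139, B=146.2. 25·(0.9508 − sin(2π·0.9508)/(2π)) = 24.9804 → s = 43.9804
radial distance = base radius + s = 32 + 43.9804 = 75.9804

75.9804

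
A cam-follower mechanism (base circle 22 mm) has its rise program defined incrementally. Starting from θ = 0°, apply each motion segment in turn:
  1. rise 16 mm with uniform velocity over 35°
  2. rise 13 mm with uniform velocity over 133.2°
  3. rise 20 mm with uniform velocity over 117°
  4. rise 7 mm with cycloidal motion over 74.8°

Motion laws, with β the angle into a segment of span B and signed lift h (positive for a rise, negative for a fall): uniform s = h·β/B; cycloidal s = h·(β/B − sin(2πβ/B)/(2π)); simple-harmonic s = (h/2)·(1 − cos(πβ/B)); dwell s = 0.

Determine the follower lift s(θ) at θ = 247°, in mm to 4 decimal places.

seg 1 [0°–35°] uniform, h=16: full span → s += 16 → s = 16.0000
seg 2 [35°–168.2°] uniform, h=13: full span → s += 13 → s = 29.0000
seg 3 [168.2°–285.2°] uniform, h=20: θ=247° here. β=78.8, B=117. 20·78.8/117 = 13.4701 → s = 42.4701

42.4701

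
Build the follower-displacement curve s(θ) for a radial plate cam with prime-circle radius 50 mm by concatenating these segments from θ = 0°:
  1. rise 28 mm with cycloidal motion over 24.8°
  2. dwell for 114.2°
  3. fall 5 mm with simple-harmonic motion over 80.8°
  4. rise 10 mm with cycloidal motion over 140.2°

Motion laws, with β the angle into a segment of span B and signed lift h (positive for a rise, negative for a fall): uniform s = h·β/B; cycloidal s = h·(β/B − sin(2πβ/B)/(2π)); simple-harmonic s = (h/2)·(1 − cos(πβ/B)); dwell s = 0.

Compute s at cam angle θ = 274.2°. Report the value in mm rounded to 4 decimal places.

seg 1 [0°–24.8°] cycloidal, h=28: full span → s += 28 → s = 28.0000
seg 2 [24.8°–139°] dwell: s stays 28.0000
seg 3 [139°–219.8°] simple-harmonic, h=-5: full span → s += -5 → s = 23.0000
seg 4 [219.8°–360°] cycloidal, h=10: θ=274.2° here. β=54.4, B=140.2. 10·(0.3880 − sin(2π·0.3880)/(2π)) = 2.8505 → s = 25.8505

25.8505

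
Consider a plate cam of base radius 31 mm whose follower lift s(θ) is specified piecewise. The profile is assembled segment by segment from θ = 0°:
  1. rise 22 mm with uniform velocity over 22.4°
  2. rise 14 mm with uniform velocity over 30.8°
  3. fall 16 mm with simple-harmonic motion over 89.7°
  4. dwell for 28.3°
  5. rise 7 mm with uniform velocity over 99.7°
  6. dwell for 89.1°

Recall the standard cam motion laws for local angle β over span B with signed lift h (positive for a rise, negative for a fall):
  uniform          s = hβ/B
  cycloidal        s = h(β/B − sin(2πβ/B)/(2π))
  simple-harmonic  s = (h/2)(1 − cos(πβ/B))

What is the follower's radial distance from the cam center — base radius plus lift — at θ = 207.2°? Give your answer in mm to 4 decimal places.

seg 1 [0°–22.4°] uniform, h=22: full span → s += 22 → s = 22.0000
seg 2 [22.4°–53.2°] uniform, h=14: full span → s += 14 → s = 36.0000
seg 3 [53.2°–142.9°] simple-harmonic, h=-16: full span → s += -16 → s = 20.0000
seg 4 [142.9°–171.2°] dwell: s stays 20.0000
seg 5 [171.2°–270.9°] uniform, h=7: θ=207.2° here. β=36, B=99.7. 7·36/99.7 = 2.5276 → s = 22.5276
radial distance = base radius + s = 31 + 22.5276 = 53.5276

53.5276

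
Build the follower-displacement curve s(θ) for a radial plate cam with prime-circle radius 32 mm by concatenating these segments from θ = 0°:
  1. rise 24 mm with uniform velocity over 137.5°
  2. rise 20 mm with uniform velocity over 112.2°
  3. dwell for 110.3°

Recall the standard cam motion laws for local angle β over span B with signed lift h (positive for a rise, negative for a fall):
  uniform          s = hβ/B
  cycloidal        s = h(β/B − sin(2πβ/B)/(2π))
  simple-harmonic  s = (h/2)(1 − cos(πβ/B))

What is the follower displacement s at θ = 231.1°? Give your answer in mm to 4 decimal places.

seg 1 [0°–137.5°] uniform, h=24: full span → s += 24 → s = 24.0000
seg 2 [137.5°–249.7°] uniform, h=20: θ=231.1° here. β=93.6, B=112.2. 20·93.6/112.2 = 16.6845 → s = 40.6845

40.6845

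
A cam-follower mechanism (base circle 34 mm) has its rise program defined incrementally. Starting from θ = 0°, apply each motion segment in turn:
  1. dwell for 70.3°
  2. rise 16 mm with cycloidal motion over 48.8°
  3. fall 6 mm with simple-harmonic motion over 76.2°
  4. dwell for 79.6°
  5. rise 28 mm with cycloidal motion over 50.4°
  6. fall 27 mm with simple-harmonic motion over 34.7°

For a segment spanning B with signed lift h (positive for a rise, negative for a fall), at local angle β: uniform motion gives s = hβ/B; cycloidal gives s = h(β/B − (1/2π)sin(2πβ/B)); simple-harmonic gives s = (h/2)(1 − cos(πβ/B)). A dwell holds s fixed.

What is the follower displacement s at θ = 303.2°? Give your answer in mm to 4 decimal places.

seg 1 [0°–70.3°] dwell: s stays 0.0000
seg 2 [70.3°–119.1°] cycloidal, h=16: full span → s += 16 → s = 16.0000
seg 3 [119.1°–195.3°] simple-harmonic, h=-6: full span → s += -6 → s = 10.0000
seg 4 [195.3°–274.9°] dwell: s stays 10.0000
seg 5 [274.9°–325.3°] cycloidal, h=28: θ=303.2° here. β=28.3, B=50.4. 28·(0.5615 − sin(2π·0.5615)/(2π)) = 17.4019 → s = 27.4019

27.4019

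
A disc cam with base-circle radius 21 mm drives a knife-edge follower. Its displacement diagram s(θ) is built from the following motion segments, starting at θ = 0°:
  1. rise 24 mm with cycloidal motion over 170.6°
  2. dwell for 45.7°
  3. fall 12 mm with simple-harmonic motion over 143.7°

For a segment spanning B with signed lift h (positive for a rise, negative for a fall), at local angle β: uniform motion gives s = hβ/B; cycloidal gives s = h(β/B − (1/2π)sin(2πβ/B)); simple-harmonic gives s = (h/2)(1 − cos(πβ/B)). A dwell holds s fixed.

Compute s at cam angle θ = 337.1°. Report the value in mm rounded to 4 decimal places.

seg 1 [0°–170.6°] cycloidal, h=24: full span → s += 24 → s = 24.0000
seg 2 [170.6°–216.3°] dwell: s stays 24.0000
seg 3 [216.3°–360°] simple-harmonic, h=-12: θ=337.1° here. β=120.8, B=143.7. -12/2·(1 − cos(π·0.8406)) = -11.2636 → s = 12.7364

12.7364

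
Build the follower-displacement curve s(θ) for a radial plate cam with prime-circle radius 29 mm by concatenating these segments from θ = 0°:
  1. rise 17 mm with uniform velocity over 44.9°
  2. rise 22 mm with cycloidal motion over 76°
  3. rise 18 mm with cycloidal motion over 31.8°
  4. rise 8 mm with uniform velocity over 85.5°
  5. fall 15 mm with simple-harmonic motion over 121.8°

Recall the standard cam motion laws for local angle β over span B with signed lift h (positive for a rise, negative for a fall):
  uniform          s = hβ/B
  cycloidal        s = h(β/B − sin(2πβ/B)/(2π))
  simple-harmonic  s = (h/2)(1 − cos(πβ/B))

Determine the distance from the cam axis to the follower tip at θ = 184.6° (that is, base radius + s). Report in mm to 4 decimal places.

seg 1 [0°–44.9°] uniform, h=17: full span → s += 17 → s = 17.0000
seg 2 [44.9°–120.9°] cycloidal, h=22: full span → s += 22 → s = 39.0000
seg 3 [120.9°–152.7°] cycloidal, h=18: full span → s += 18 → s = 57.0000
seg 4 [152.7°–238.2°] uniform, h=8: θ=184.6° here. β=31.9, B=85.5. 8·31.9/85.5 = 2.9848 → s = 59.9848
radial distance = base radius + s = 29 + 59.9848 = 88.9848

88.9848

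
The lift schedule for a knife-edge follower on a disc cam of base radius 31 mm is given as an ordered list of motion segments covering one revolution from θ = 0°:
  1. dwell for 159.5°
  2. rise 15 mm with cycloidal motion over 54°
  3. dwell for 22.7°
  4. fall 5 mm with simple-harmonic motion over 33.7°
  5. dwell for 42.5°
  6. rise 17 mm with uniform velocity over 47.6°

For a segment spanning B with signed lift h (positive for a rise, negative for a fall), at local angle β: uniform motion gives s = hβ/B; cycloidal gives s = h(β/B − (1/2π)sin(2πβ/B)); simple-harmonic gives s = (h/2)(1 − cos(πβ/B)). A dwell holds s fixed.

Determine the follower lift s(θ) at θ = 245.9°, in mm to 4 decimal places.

seg 1 [0°–159.5°] dwell: s stays 0.0000
seg 2 [159.5°–213.5°] cycloidal, h=15: full span → s += 15 → s = 15.0000
seg 3 [213.5°–236.2°] dwell: s stays 15.0000
seg 4 [236.2°–269.9°] simple-harmonic, h=-5: θ=245.9° here. β=9.7, B=33.7. -5/2·(1 − cos(π·0.2878)) = -0.9543 → s = 14.0457

14.0457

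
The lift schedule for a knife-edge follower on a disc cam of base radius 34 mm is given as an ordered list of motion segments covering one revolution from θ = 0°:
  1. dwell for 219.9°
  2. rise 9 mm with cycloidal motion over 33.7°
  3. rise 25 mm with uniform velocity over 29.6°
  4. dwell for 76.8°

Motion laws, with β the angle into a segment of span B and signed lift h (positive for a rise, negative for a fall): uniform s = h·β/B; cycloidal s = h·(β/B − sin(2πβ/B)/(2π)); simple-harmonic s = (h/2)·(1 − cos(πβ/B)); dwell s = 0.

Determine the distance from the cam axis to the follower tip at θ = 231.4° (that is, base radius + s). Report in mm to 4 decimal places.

seg 1 [0°–219.9°] dwell: s stays 0.0000
seg 2 [219.9°–253.6°] cycloidal, h=9: θ=231.4° here. β=11.5, B=33.7. 9·(0.3412 − sin(2π·0.3412)/(2π)) = 1.8679 → s = 1.8679
radial distance = base radius + s = 34 + 1.8679 = 35.8679

35.8679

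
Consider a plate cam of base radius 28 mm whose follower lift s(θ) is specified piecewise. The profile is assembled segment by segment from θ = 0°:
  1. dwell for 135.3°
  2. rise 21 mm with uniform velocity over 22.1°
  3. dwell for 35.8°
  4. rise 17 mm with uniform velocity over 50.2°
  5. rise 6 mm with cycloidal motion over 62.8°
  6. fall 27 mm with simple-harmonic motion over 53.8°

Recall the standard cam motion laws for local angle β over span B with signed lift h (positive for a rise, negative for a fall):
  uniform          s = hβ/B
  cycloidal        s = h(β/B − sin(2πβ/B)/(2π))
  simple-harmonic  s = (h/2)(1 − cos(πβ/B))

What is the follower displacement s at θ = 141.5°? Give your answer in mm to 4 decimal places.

seg 1 [0°–135.3°] dwell: s stays 0.0000
seg 2 [135.3°–157.4°] uniform, h=21: θ=141.5° here. β=6.2, B=22.1. 21·6.2/22.1 = 5.8914 → s = 5.8914

5.8914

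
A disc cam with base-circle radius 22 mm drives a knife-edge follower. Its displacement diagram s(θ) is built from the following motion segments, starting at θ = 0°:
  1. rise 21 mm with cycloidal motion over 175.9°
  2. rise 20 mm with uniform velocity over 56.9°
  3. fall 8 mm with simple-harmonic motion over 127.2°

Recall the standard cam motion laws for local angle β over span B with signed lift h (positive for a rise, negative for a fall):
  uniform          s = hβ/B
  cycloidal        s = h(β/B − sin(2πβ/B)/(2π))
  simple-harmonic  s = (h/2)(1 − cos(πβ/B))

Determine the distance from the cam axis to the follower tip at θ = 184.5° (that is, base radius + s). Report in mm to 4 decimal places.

seg 1 [0°–175.9°] cycloidal, h=21: full span → s += 21 → s = 21.0000
seg 2 [175.9°–232.8°] uniform, h=20: θ=184.5° here. β=8.6, B=56.9. 20·8.6/56.9 = 3.0228 → s = 24.0228
radial distance = base radius + s = 22 + 24.0228 = 46.0228

46.0228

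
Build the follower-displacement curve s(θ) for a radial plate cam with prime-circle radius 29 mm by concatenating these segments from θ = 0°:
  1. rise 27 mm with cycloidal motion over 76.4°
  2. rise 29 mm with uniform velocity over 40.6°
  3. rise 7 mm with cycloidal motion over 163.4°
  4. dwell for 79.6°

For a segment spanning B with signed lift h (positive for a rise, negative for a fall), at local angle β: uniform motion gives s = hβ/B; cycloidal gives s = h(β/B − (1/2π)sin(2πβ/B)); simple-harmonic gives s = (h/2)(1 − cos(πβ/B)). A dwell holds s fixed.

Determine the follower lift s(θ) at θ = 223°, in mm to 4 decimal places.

seg 1 [0°–76.4°] cycloidal, h=27: full span → s += 27 → s = 27.0000
seg 2 [76.4°–117°] uniform, h=29: full span → s += 29 → s = 56.0000
seg 3 [117°–280.4°] cycloidal, h=7: θ=223° here. β=106, B=163.4. 7·(0.6487 − sin(2π·0.6487)/(2π)) = 5.4370 → s = 61.4370

61.4370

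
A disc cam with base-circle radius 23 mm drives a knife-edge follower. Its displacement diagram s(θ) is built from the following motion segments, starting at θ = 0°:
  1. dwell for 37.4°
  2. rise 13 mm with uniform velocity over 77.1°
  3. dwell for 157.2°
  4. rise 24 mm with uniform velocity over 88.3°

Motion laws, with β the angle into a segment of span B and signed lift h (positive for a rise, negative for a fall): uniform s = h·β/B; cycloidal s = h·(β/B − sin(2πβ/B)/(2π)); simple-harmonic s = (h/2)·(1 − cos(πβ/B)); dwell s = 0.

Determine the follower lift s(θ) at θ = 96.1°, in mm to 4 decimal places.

seg 1 [0°–37.4°] dwell: s stays 0.0000
seg 2 [37.4°–114.5°] uniform, h=13: θ=96.1° here. β=58.7, B=77.1. 13·58.7/77.1 = 9.8975 → s = 9.8975

9.8975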